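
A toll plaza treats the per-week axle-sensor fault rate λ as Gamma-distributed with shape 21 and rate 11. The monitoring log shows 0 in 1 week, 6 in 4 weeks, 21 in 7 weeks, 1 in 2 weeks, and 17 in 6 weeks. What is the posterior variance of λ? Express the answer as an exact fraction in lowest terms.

Total count: 0 + 6 + 21 + 1 + 17 = 45.
Total exposure: 1 + 4 + 7 + 2 + 6 = 20 weeks.
The Gamma prior is conjugate for the Poisson rate, so λ | data ~ Gamma(21+45, 11+20) = Gamma(66, 31).
Posterior variance = α'/β'² = 66/961.

66/961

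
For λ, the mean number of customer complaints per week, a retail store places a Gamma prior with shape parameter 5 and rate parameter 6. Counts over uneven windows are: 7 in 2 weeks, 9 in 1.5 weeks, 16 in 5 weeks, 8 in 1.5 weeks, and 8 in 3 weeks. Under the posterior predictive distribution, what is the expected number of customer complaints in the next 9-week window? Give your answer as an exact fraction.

477/19

Total count: 7 + 9 + 16 + 8 + 8 = 48.
Total exposure: 2 + 1.5 + 5 + 1.5 + 3 = 13 weeks.
The Gamma prior is conjugate for the Poisson rate, so λ | data ~ Gamma(5+48, 6+13) = Gamma(53, 19).
Predictive mean over a 9-week window = T·E[λ|data] = 9·53/19 = 477/19.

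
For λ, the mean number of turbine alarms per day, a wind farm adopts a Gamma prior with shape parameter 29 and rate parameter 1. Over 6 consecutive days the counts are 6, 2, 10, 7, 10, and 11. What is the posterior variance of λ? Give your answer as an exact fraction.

75/49

Total count: 6 + 2 + 10 + 7 + 10 + 11 = 46.
Total exposure: 6 days.
Posterior: α' = 29 + 46 = 75, β' = 1 + 6 = 7.
Posterior variance = α'/β'² = 75/49.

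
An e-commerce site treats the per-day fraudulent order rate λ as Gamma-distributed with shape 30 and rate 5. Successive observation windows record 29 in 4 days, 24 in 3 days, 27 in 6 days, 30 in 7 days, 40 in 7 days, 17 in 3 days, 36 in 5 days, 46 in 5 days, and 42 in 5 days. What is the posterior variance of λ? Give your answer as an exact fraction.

321/2500

Total count: 29 + 24 + 27 + 30 + 40 + 17 + 36 + 46 + 42 = 291.
Total exposure: 4 + 3 + 6 + 7 + 7 + 3 + 5 + 5 + 5 = 45 days.
Conjugate update: add total count to the shape and total exposure to the rate, giving Gamma(321, 50).
Posterior variance = α'/β'² = 321/2500.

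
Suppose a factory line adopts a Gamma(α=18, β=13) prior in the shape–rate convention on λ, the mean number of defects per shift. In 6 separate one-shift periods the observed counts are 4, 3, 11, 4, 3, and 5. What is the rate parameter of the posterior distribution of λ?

19

Total count: 4 + 3 + 11 + 4 + 3 + 5 = 30.
Total exposure: 6 shifts.
Gamma(α, β) with Poisson data over total exposure Σt gives posterior Gamma(α+Σx, β+Σt) = Gamma(48, 19).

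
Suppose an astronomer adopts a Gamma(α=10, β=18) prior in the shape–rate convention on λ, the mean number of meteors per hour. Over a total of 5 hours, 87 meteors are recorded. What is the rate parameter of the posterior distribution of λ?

23

Total count 87 over total exposure 5 hours.
The Gamma prior is conjugate for the Poisson rate, so λ | data ~ Gamma(10+87, 18+5) = Gamma(97, 23).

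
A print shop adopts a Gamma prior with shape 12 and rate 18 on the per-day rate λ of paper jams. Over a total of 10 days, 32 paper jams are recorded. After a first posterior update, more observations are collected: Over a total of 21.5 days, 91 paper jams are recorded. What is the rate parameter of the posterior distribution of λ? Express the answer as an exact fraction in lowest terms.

99/2

Total count 32 over total exposure 10 days.
After the first batch: Gamma(12 + 32, 18 + 10) = Gamma(44, 28).
Total count 91 over total exposure 21.5 days.
After the second batch: Gamma(44 + 91, 28 + 21.5) = Gamma(135, 99/2).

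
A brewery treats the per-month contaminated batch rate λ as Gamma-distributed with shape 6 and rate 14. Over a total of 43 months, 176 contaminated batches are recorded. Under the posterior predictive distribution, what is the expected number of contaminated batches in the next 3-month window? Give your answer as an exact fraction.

Total count 176 over total exposure 43 months.
Gamma(α, β) with Poisson data over total exposure Σt gives posterior Gamma(α+Σx, β+Σt) = Gamma(182, 57).
Predictive mean over a 3-month window = T·E[λ|data] = 3·182/57 = 182/19.

182/19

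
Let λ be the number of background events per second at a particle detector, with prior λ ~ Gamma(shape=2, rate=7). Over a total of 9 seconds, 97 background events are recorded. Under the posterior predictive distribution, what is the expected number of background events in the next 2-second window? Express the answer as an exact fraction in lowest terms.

99/8

Total count 97 over total exposure 9 seconds.
The Gamma prior is conjugate for the Poisson rate, so λ | data ~ Gamma(2+97, 7+9) = Gamma(99, 16).
Predictive mean over a 2-second window = T·E[λ|data] = 2·99/16 = 99/8.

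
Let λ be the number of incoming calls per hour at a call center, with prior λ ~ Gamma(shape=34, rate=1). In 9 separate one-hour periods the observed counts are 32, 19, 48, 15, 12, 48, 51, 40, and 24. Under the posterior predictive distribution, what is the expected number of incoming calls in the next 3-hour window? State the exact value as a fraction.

Total count: 32 + 19 + 48 + 15 + 12 + 48 + 51 + 40 + 24 = 289.
Total exposure: 9 hours.
The Gamma prior is conjugate for the Poisson rate, so λ | data ~ Gamma(34+289, 1+9) = Gamma(323, 10).
Predictive mean over a 3-hour window = T·E[λ|data] = 3·323/10 = 969/10.

969/10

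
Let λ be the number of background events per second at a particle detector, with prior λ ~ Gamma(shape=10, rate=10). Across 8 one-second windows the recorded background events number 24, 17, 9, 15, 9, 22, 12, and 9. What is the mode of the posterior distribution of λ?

Total count: 24 + 17 + 9 + 15 + 9 + 22 + 12 + 9 = 117.
Total exposure: 8 seconds.
Posterior: α' = 10 + 117 = 127, β' = 10 + 8 = 18.
Posterior mode = (α'−1)/β' = 126/18 = 7.

7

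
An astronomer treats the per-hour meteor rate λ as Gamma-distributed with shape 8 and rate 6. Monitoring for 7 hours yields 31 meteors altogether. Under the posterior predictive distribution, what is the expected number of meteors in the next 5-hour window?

15

Total count 31 over total exposure 7 hours.
Conjugate update: add total count to the shape and total exposure to the rate, giving Gamma(39, 13).
Predictive mean over a 5-hour window = T·E[λ|data] = 5·39/13 = 15.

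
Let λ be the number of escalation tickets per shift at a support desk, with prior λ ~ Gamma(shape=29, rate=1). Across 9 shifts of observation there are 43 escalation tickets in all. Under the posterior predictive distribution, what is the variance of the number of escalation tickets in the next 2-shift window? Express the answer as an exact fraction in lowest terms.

432/25

Total count 43 over total exposure 9 shifts.
By Gamma–Poisson conjugacy, the posterior is Gamma(α + Σx, β + Σt) = Gamma(29 + 43, 1 + 9) = Gamma(72, 10).
The posterior predictive for a window of length T is Negative Binomial with variance T·α'·(β'+T)/β'² = 2·72·12/100 = 432/25.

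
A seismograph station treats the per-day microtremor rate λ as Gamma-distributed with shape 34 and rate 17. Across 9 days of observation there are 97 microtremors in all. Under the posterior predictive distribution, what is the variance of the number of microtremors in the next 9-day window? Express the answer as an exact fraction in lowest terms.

41265/676

Total count 97 over total exposure 9 days.
Conjugate update: add total count to the shape and total exposure to the rate, giving Gamma(131, 26).
The posterior predictive for a window of length T is Negative Binomial with variance T·α'·(β'+T)/β'² = 9·131·35/676 = 41265/676.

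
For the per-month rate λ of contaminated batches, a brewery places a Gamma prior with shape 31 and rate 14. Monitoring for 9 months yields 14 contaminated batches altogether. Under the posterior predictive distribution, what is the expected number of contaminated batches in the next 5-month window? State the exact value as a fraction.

225/23

Total count 14 over total exposure 9 months.
Posterior: α' = 31 + 14 = 45, β' = 14 + 9 = 23.
Predictive mean over a 5-month window = T·E[λ|data] = 5·45/23 = 225/23.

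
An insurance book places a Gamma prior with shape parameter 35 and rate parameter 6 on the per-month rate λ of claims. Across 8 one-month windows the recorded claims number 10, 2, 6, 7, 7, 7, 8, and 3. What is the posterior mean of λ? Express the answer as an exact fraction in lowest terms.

85/14

Total count: 10 + 2 + 6 + 7 + 7 + 7 + 8 + 3 = 50.
Total exposure: 8 months.
Conjugate update: add total count to the shape and total exposure to the rate, giving Gamma(85, 14).
Posterior mean = α'/β' = 85/14.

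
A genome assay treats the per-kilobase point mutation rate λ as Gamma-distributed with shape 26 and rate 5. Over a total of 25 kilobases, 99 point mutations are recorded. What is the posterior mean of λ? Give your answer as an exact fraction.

Total count 99 over total exposure 25 kilobases.
Gamma(α, β) with Poisson data over total exposure Σt gives posterior Gamma(α+Σx, β+Σt) = Gamma(125, 30).
Posterior mean = α'/β' = 125/30 = 25/6.

25/6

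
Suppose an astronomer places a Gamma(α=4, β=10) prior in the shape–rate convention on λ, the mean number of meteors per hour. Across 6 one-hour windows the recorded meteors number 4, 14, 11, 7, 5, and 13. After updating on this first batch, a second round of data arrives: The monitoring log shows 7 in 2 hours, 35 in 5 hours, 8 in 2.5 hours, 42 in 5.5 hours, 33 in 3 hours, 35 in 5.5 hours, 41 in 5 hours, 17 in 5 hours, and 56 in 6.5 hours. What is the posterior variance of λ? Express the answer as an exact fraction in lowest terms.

Total count: 4 + 14 + 11 + 7 + 5 + 13 = 54.
Total exposure: 6 hours.
After the first batch: Gamma(4 + 54, 10 + 6) = Gamma(58, 16).
Total count: 7 + 35 + 8 + 42 + 33 + 35 + 41 + 17 + 56 = 274.
Total exposure: 2 + 5 + 2.5 + 5.5 + 3 + 5.5 + 5 + 5 + 6.5 = 40 hours.
After the second batch: Gamma(58 + 274, 16 + 40) = Gamma(332, 56).
Posterior variance = α'/β'² = 332/3136 = 83/784.

83/784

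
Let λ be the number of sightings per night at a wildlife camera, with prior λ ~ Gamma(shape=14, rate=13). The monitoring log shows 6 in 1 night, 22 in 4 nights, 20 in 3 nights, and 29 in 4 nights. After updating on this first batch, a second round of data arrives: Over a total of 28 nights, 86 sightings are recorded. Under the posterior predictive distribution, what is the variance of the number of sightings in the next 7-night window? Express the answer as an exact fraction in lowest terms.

74340/2809

Total count: 6 + 22 + 20 + 29 = 77.
Total exposure: 1 + 4 + 3 + 4 = 12 nights.
After the first batch: Gamma(14 + 77, 13 + 12) = Gamma(91, 25).
Total count 86 over total exposure 28 nights.
After the second batch: Gamma(91 + 86, 25 + 28) = Gamma(177, 53).
The posterior predictive for a window of length T is Negative Binomial with variance T·α'·(β'+T)/β'² = 7·177·60/2809 = 74340/2809.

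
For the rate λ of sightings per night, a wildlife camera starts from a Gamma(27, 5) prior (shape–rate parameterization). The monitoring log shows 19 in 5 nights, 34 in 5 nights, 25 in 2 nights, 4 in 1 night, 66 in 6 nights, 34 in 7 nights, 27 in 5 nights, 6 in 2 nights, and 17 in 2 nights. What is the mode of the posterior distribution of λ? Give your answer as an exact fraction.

129/20

Total count: 19 + 34 + 25 + 4 + 66 + 34 + 27 + 6 + 17 = 232.
Total exposure: 5 + 5 + 2 + 1 + 6 + 7 + 5 + 2 + 2 = 35 nights.
By Gamma–Poisson conjugacy, the posterior is Gamma(α + Σx, β + Σt) = Gamma(27 + 232, 5 + 35) = Gamma(259, 40).
Posterior mode = (α'−1)/β' = 258/40 = 129/20.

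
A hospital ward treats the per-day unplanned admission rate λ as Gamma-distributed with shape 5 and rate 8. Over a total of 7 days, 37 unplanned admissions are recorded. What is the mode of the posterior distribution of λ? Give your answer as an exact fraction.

Total count 37 over total exposure 7 days.
Conjugate update: add total count to the shape and total exposure to the rate, giving Gamma(42, 15).
Posterior mode = (α'−1)/β' = 41/15.

41/15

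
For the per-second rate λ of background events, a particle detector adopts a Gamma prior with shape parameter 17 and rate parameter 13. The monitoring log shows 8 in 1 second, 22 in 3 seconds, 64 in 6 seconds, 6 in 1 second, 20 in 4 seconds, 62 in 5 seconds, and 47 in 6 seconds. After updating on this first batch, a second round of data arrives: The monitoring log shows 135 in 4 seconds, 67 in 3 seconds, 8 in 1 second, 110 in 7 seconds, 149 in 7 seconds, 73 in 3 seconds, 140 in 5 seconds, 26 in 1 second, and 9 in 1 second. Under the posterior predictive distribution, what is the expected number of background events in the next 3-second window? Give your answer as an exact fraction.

Total count: 8 + 22 + 64 + 6 + 20 + 62 + 47 = 229.
Total exposure: 1 + 3 + 6 + 1 + 4 + 5 + 6 = 26 seconds.
After the first batch: Gamma(17 + 229, 13 + 26) = Gamma(246, 39).
Total count: 135 + 67 + 8 + 110 + 149 + 73 + 140 + 26 + 9 = 717.
Total exposure: 4 + 3 + 1 + 7 + 7 + 3 + 5 + 1 + 1 = 32 seconds.
After the second batch: Gamma(246 + 717, 39 + 32) = Gamma(963, 71).
Predictive mean over a 3-second window = T·E[λ|data] = 3·963/71 = 2889/71.

2889/71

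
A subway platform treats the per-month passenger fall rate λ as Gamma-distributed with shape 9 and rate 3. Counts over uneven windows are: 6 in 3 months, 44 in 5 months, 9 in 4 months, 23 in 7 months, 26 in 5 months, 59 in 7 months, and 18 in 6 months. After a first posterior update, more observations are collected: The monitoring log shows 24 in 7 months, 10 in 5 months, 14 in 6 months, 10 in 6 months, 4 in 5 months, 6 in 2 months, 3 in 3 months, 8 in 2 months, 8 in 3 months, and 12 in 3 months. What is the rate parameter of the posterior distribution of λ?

Total count: 6 + 44 + 9 + 23 + 26 + 59 + 18 = 185.
Total exposure: 3 + 5 + 4 + 7 + 5 + 7 + 6 = 37 months.
After the first batch: Gamma(9 + 185, 3 + 37) = Gamma(194, 40).
Total count: 24 + 10 + 14 + 10 + 4 + 6 + 3 + 8 + 8 + 12 = 99.
Total exposure: 7 + 5 + 6 + 6 + 5 + 2 + 3 + 2 + 3 + 3 = 42 months.
After the second batch: Gamma(194 + 99, 40 + 42) = Gamma(293, 82).

82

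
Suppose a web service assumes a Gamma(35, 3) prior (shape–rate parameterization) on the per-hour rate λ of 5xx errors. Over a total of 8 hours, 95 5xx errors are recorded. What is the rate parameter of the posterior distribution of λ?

Total count 95 over total exposure 8 hours.
Conjugate update: add total count to the shape and total exposure to the rate, giving Gamma(130, 11).

11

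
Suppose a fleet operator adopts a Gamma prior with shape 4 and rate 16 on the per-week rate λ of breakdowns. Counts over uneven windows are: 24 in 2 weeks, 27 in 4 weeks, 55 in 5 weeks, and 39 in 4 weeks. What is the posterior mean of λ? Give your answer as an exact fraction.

Total count: 24 + 27 + 55 + 39 = 145.
Total exposure: 2 + 4 + 5 + 4 = 15 weeks.
Conjugate update: add total count to the shape and total exposure to the rate, giving Gamma(149, 31).
Posterior mean = α'/β' = 149/31.

149/31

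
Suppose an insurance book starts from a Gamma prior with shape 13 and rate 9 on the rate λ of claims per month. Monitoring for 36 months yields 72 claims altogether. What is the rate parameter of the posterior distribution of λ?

45

Total count 72 over total exposure 36 months.
By Gamma–Poisson conjugacy, the posterior is Gamma(α + Σx, β + Σt) = Gamma(13 + 72, 9 + 36) = Gamma(85, 45).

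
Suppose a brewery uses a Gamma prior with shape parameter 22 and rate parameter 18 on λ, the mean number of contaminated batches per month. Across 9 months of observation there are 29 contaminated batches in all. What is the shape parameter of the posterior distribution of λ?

51

Total count 29 over total exposure 9 months.
Gamma(α, β) with Poisson data over total exposure Σt gives posterior Gamma(α+Σx, β+Σt) = Gamma(51, 27).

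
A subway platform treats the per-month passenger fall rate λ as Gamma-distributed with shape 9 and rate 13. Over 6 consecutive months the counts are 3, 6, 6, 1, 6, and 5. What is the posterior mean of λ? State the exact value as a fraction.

Total count: 3 + 6 + 6 + 1 + 6 + 5 = 27.
Total exposure: 6 months.
The Gamma prior is conjugate for the Poisson rate, so λ | data ~ Gamma(9+27, 13+6) = Gamma(36, 19).
Posterior mean = α'/β' = 36/19.

36/19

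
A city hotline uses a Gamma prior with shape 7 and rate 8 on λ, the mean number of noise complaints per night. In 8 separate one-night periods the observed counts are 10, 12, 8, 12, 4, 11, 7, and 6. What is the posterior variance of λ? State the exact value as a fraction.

77/256

Total count: 10 + 12 + 8 + 12 + 4 + 11 + 7 + 6 = 70.
Total exposure: 8 nights.
Posterior: α' = 7 + 70 = 77, β' = 8 + 8 = 16.
Posterior variance = α'/β'² = 77/256.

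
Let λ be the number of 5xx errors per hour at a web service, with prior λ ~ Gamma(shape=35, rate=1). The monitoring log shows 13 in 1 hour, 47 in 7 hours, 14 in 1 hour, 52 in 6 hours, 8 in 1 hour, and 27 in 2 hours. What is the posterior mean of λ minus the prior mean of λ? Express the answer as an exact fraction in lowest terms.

Total count: 13 + 47 + 14 + 52 + 8 + 27 = 161.
Total exposure: 1 + 7 + 1 + 6 + 1 + 2 = 18 hours.
Posterior: α' = 35 + 161 = 196, β' = 1 + 18 = 19.
Posterior mean = 196/19 = 196/19; prior mean = 35/1 = 35. Difference = 196/19 − 35 = -469/19.

-469/19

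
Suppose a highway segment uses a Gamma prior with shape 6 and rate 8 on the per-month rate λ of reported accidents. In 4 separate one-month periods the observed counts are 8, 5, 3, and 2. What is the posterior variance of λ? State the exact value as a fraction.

1/6

Total count: 8 + 5 + 3 + 2 = 18.
Total exposure: 4 months.
Gamma(α, β) with Poisson data over total exposure Σt gives posterior Gamma(α+Σx, β+Σt) = Gamma(24, 12).
Posterior variance = α'/β'² = 24/144 = 1/6.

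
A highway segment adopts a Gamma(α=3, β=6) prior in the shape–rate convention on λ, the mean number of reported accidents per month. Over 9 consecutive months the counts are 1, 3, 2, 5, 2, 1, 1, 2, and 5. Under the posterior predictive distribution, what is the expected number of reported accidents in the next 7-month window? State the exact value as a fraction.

Total count: 1 + 3 + 2 + 5 + 2 + 1 + 1 + 2 + 5 = 22.
Total exposure: 9 months.
By Gamma–Poisson conjugacy, the posterior is Gamma(α + Σx, β + Σt) = Gamma(3 + 22, 6 + 9) = Gamma(25, 15).
Predictive mean over a 7-month window = T·E[λ|data] = 7·25/15 = 35/3.

35/3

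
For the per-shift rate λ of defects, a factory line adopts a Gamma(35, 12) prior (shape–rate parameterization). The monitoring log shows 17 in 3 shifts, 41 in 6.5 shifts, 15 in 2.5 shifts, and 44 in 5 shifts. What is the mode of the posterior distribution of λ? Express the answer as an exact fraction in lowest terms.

Total count: 17 + 41 + 15 + 44 = 117.
Total exposure: 3 + 6.5 + 2.5 + 5 = 17 shifts.
The Gamma prior is conjugate for the Poisson rate, so λ | data ~ Gamma(35+117, 12+17) = Gamma(152, 29).
Posterior mode = (α'−1)/β' = 151/29.

151/29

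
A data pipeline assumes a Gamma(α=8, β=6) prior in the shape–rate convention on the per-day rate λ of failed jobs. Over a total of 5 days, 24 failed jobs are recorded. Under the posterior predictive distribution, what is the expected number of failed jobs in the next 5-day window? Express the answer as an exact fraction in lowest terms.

160/11

Total count 24 over total exposure 5 days.
Posterior: α' = 8 + 24 = 32, β' = 6 + 5 = 11.
Predictive mean over a 5-day window = T·E[λ|data] = 5·32/11 = 160/11.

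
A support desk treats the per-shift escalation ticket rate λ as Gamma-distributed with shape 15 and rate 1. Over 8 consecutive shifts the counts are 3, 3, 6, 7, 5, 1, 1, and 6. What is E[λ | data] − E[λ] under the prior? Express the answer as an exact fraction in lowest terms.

-88/9

Total count: 3 + 3 + 6 + 7 + 5 + 1 + 1 + 6 = 32.
Total exposure: 8 shifts.
Posterior: α' = 15 + 32 = 47, β' = 1 + 8 = 9.
Posterior mean = 47/9 = 47/9; prior mean = 15/1 = 15. Difference = 47/9 − 15 = -88/9.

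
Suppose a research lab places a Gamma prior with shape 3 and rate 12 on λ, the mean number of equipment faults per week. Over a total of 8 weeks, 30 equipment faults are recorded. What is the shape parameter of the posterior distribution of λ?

Total count 30 over total exposure 8 weeks.
Conjugate update: add total count to the shape and total exposure to the rate, giving Gamma(33, 20).

33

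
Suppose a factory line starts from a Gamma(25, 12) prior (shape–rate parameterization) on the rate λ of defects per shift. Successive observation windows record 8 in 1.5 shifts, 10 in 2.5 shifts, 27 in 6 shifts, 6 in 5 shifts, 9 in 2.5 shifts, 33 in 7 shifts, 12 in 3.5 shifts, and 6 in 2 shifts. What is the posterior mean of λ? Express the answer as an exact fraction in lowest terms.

68/21

Total count: 8 + 10 + 27 + 6 + 9 + 33 + 12 + 6 = 111.
Total exposure: 1.5 + 2.5 + 6 + 5 + 2.5 + 7 + 3.5 + 2 = 30 shifts.
By Gamma–Poisson conjugacy, the posterior is Gamma(α + Σx, β + Σt) = Gamma(25 + 111, 12 + 30) = Gamma(136, 42).
Posterior mean = α'/β' = 136/42 = 68/21.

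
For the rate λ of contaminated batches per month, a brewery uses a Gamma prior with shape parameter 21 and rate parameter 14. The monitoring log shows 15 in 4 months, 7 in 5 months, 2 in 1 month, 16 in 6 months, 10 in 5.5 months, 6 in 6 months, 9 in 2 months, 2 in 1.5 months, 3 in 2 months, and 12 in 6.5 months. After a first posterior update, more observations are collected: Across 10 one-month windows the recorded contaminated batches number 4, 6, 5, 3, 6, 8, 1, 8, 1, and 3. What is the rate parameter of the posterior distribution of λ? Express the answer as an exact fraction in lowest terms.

127/2

Total count: 15 + 7 + 2 + 16 + 10 + 6 + 9 + 2 + 3 + 12 = 82.
Total exposure: 4 + 5 + 1 + 6 + 5.5 + 6 + 2 + 1.5 + 2 + 6.5 = 39.5 months.
After the first batch: Gamma(21 + 82, 14 + 39.5) = Gamma(103, 107/2).
Total count: 4 + 6 + 5 + 3 + 6 + 8 + 1 + 8 + 1 + 3 = 45.
Total exposure: 10 months.
After the second batch: Gamma(103 + 45, 107/2 + 10) = Gamma(148, 127/2).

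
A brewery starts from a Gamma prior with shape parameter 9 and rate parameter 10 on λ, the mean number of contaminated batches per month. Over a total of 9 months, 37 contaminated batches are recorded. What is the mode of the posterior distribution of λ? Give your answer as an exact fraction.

Total count 37 over total exposure 9 months.
By Gamma–Poisson conjugacy, the posterior is Gamma(α + Σx, β + Σt) = Gamma(9 + 37, 10 + 9) = Gamma(46, 19).
Posterior mode = (α'−1)/β' = 45/19.

45/19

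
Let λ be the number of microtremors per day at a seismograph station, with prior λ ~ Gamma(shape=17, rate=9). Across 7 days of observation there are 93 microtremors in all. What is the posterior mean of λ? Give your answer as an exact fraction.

Total count 93 over total exposure 7 days.
Posterior: α' = 17 + 93 = 110, β' = 9 + 7 = 16.
Posterior mean = α'/β' = 110/16 = 55/8.

55/8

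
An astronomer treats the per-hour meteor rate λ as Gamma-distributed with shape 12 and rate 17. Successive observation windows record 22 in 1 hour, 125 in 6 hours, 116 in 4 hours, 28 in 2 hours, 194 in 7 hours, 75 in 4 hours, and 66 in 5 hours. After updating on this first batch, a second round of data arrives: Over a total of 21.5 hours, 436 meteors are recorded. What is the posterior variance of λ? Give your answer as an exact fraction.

1432/6075

Total count: 22 + 125 + 116 + 28 + 194 + 75 + 66 = 626.
Total exposure: 1 + 6 + 4 + 2 + 7 + 4 + 5 = 29 hours.
After the first batch: Gamma(12 + 626, 17 + 29) = Gamma(638, 46).
Total count 436 over total exposure 21.5 hours.
After the second batch: Gamma(638 + 436, 46 + 21.5) = Gamma(1074, 135/2).
Posterior variance = α'/β'² = 1074/(18225/4) = 1432/6075.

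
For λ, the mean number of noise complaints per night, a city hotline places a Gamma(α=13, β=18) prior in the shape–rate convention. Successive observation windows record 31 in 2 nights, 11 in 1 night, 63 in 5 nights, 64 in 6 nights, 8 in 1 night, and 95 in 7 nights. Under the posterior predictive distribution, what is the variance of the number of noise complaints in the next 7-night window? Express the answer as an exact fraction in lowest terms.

18753/320

Total count: 31 + 11 + 63 + 64 + 8 + 95 = 272.
Total exposure: 2 + 1 + 5 + 6 + 1 + 7 = 22 nights.
Posterior: α' = 13 + 272 = 285, β' = 18 + 22 = 40.
The posterior predictive for a window of length T is Negative Binomial with variance T·α'·(β'+T)/β'² = 7·285·47/1600 = 18753/320.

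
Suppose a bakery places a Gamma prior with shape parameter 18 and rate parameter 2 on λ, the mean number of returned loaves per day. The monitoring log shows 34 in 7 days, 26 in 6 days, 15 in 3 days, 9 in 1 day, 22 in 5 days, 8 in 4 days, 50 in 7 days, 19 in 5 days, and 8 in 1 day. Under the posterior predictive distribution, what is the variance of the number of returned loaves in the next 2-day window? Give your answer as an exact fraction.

17974/1681

Total count: 34 + 26 + 15 + 9 + 22 + 8 + 50 + 19 + 8 = 191.
Total exposure: 7 + 6 + 3 + 1 + 5 + 4 + 7 + 5 + 1 = 39 days.
Posterior: α' = 18 + 191 = 209, β' = 2 + 39 = 41.
The posterior predictive for a window of length T is Negative Binomial with variance T·α'·(β'+T)/β'² = 2·209·43/1681 = 17974/1681.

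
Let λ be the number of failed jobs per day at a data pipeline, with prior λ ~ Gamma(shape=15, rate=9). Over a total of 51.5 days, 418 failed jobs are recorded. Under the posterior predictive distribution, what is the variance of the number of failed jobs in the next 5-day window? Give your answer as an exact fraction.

Total count 418 over total exposure 51.5 days.
Posterior: α' = 15 + 418 = 433, β' = 9 + 51.5 = 121/2.
The posterior predictive for a window of length T is Negative Binomial with variance T·α'·(β'+T)/β'² = 5·433·(131/2)/(14641/4) = 567230/14641.

567230/14641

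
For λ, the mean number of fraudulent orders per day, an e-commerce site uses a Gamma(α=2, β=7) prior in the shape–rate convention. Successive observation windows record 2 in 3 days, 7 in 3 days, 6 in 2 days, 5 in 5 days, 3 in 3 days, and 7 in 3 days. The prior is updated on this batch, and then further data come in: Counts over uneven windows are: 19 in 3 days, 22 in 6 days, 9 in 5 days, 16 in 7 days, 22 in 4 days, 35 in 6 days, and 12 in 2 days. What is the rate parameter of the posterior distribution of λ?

59

Total count: 2 + 7 + 6 + 5 + 3 + 7 = 30.
Total exposure: 3 + 3 + 2 + 5 + 3 + 3 = 19 days.
After the first batch: Gamma(2 + 30, 7 + 19) = Gamma(32, 26).
Total count: 19 + 22 + 9 + 16 + 22 + 35 + 12 = 135.
Total exposure: 3 + 6 + 5 + 7 + 4 + 6 + 2 = 33 days.
After the second batch: Gamma(32 + 135, 26 + 33) = Gamma(167, 59).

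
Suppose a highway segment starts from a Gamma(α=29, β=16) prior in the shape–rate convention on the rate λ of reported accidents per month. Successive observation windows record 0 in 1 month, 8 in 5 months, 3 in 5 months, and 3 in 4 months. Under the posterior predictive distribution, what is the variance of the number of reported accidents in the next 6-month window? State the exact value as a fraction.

9546/961

Total count: 0 + 8 + 3 + 3 = 14.
Total exposure: 1 + 5 + 5 + 4 = 15 months.
Conjugate update: add total count to the shape and total exposure to the rate, giving Gamma(43, 31).
The posterior predictive for a window of length T is Negative Binomial with variance T·α'·(β'+T)/β'² = 6·43·37/961 = 9546/961.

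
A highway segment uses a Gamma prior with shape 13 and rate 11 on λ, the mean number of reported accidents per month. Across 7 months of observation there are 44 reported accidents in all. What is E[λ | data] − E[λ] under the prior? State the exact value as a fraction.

Total count 44 over total exposure 7 months.
The Gamma prior is conjugate for the Poisson rate, so λ | data ~ Gamma(13+44, 11+7) = Gamma(57, 18).
Posterior mean = 57/18 = 19/6; prior mean = 13/11 = 13/11. Difference = 19/6 − 13/11 = 131/66.

131/66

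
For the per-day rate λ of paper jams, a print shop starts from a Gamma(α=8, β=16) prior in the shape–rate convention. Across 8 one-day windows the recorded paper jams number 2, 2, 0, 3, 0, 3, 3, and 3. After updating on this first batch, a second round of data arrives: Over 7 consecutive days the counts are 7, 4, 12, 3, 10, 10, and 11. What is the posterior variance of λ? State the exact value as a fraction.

81/961

Total count: 2 + 2 + 0 + 3 + 0 + 3 + 3 + 3 = 16.
Total exposure: 8 days.
After the first batch: Gamma(8 + 16, 16 + 8) = Gamma(24, 24).
Total count: 7 + 4 + 12 + 3 + 10 + 10 + 11 = 57.
Total exposure: 7 days.
After the second batch: Gamma(24 + 57, 24 + 7) = Gamma(81, 31).
Posterior variance = α'/β'² = 81/961.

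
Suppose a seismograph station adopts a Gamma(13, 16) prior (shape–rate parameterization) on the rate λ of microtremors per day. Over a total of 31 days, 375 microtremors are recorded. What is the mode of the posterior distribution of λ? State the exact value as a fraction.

387/47

Total count 375 over total exposure 31 days.
By Gamma–Poisson conjugacy, the posterior is Gamma(α + Σx, β + Σt) = Gamma(13 + 375, 16 + 31) = Gamma(388, 47).
Posterior mode = (α'−1)/β' = 387/47.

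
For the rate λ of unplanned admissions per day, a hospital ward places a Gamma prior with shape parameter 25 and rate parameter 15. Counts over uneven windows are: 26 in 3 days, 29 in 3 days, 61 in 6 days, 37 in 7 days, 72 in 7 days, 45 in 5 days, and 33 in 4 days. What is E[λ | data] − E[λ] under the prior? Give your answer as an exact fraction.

367/75

Total count: 26 + 29 + 61 + 37 + 72 + 45 + 33 = 303.
Total exposure: 3 + 3 + 6 + 7 + 7 + 5 + 4 = 35 days.
The Gamma prior is conjugate for the Poisson rate, so λ | data ~ Gamma(25+303, 15+35) = Gamma(328, 50).
Posterior mean = 328/50 = 164/25; prior mean = 25/15 = 5/3. Difference = 164/25 − 5/3 = 367/75.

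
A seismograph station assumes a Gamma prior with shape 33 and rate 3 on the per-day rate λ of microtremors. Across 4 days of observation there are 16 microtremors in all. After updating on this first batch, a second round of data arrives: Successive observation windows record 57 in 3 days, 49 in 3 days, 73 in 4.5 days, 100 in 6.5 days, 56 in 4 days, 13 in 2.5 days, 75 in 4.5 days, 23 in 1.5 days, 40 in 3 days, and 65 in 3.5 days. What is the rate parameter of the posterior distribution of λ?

Total count 16 over total exposure 4 days.
After the first batch: Gamma(33 + 16, 3 + 4) = Gamma(49, 7).
Total count: 57 + 49 + 73 + 100 + 56 + 13 + 75 + 23 + 40 + 65 = 551.
Total exposure: 3 + 3 + 4.5 + 6.5 + 4 + 2.5 + 4.5 + 1.5 + 3 + 3.5 = 36 days.
After the second batch: Gamma(49 + 551, 7 + 36) = Gamma(600, 43).

43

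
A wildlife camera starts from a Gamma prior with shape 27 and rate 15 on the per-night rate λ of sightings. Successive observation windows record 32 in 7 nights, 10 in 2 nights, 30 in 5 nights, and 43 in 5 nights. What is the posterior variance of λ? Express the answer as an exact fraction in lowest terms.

71/578

Total count: 32 + 10 + 30 + 43 = 115.
Total exposure: 7 + 2 + 5 + 5 = 19 nights.
Posterior: α' = 27 + 115 = 142, β' = 15 + 19 = 34.
Posterior variance = α'/β'² = 142/1156 = 71/578.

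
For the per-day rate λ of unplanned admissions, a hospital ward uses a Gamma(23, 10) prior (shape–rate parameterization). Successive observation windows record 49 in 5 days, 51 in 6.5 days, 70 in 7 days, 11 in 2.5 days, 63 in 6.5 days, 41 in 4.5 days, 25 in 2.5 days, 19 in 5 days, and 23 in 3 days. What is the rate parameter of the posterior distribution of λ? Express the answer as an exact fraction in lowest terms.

Total count: 49 + 51 + 70 + 11 + 63 + 41 + 25 + 19 + 23 = 352.
Total exposure: 5 + 6.5 + 7 + 2.5 + 6.5 + 4.5 + 2.5 + 5 + 3 = 42.5 days.
Conjugate update: add total count to the shape and total exposure to the rate, giving Gamma(375, 105/2).

105/2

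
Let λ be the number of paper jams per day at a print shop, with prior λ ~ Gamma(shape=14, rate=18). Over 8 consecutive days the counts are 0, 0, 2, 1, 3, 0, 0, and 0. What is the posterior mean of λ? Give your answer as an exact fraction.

Total count: 0 + 0 + 2 + 1 + 3 + 0 + 0 + 0 = 6.
Total exposure: 8 days.
Posterior: α' = 14 + 6 = 20, β' = 18 + 8 = 26.
Posterior mean = α'/β' = 20/26 = 10/13.

10/13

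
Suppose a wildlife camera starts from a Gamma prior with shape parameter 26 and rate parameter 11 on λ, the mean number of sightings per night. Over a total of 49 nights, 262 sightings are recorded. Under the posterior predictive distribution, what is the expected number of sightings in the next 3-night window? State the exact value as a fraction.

Total count 262 over total exposure 49 nights.
The Gamma prior is conjugate for the Poisson rate, so λ | data ~ Gamma(26+262, 11+49) = Gamma(288, 60).
Predictive mean over a 3-night window = T·E[λ|data] = 3·288/60 = 72/5.

72/5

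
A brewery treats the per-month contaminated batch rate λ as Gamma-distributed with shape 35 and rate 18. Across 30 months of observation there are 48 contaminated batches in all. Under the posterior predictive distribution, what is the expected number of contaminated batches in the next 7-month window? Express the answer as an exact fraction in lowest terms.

581/48

Total count 48 over total exposure 30 months.
Gamma(α, β) with Poisson data over total exposure Σt gives posterior Gamma(α+Σx, β+Σt) = Gamma(83, 48).
Predictive mean over a 7-month window = T·E[λ|data] = 7·83/48 = 581/48.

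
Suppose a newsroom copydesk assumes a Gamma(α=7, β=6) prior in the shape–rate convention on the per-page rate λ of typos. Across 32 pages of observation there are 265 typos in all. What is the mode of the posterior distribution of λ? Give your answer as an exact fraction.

271/38

Total count 265 over total exposure 32 pages.
The Gamma prior is conjugate for the Poisson rate, so λ | data ~ Gamma(7+265, 6+32) = Gamma(272, 38).
Posterior mode = (α'−1)/β' = 271/38.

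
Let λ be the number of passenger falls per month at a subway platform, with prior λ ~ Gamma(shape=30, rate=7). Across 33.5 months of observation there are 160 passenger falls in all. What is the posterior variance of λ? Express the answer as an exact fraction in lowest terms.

Total count 160 over total exposure 33.5 months.
By Gamma–Poisson conjugacy, the posterior is Gamma(α + Σx, β + Σt) = Gamma(30 + 160, 7 + 33.5) = Gamma(190, 81/2).
Posterior variance = α'/β'² = 190/(6561/4) = 760/6561.

760/6561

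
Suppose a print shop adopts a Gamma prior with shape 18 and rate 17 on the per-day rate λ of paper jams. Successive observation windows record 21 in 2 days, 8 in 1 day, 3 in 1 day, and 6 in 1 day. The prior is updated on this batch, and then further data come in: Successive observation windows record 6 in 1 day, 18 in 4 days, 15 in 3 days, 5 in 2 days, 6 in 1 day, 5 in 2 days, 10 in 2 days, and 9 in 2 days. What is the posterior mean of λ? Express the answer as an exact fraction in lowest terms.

Total count: 21 + 8 + 3 + 6 = 38.
Total exposure: 2 + 1 + 1 + 1 = 5 days.
After the first batch: Gamma(18 + 38, 17 + 5) = Gamma(56, 22).
Total count: 6 + 18 + 15 + 5 + 6 + 5 + 10 + 9 = 74.
Total exposure: 1 + 4 + 3 + 2 + 1 + 2 + 2 + 2 = 17 days.
After the second batch: Gamma(56 + 74, 22 + 17) = Gamma(130, 39).
Posterior mean = α'/β' = 130/39 = 10/3.

10/3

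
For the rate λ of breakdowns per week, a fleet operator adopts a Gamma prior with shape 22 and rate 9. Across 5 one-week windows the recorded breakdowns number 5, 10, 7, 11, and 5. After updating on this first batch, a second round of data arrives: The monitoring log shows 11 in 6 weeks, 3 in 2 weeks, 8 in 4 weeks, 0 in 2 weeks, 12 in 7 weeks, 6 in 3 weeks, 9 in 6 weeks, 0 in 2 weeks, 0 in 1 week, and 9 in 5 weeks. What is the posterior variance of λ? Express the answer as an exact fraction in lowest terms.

59/1352

Total count: 5 + 10 + 7 + 11 + 5 = 38.
Total exposure: 5 weeks.
After the first batch: Gamma(22 + 38, 9 + 5) = Gamma(60, 14).
Total count: 11 + 3 + 8 + 0 + 12 + 6 + 9 + 0 + 0 + 9 = 58.
Total exposure: 6 + 2 + 4 + 2 + 7 + 3 + 6 + 2 + 1 + 5 = 38 weeks.
After the second batch: Gamma(60 + 58, 14 + 38) = Gamma(118, 52).
Posterior variance = α'/β'² = 118/2704 = 59/1352.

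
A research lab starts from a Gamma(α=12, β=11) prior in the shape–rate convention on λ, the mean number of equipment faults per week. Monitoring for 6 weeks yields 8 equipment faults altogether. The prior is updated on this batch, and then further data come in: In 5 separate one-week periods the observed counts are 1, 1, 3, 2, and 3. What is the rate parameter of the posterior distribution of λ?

22

Total count 8 over total exposure 6 weeks.
After the first batch: Gamma(12 + 8, 11 + 6) = Gamma(20, 17).
Total count: 1 + 1 + 3 + 2 + 3 = 10.
Total exposure: 5 weeks.
After the second batch: Gamma(20 + 10, 17 + 5) = Gamma(30, 22).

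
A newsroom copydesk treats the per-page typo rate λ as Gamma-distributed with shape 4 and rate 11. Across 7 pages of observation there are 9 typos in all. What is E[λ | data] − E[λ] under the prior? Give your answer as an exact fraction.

Total count 9 over total exposure 7 pages.
Gamma(α, β) with Poisson data over total exposure Σt gives posterior Gamma(α+Σx, β+Σt) = Gamma(13, 18).
Posterior mean = 13/18 = 13/18; prior mean = 4/11 = 4/11. Difference = 13/18 − 4/11 = 71/198.

71/198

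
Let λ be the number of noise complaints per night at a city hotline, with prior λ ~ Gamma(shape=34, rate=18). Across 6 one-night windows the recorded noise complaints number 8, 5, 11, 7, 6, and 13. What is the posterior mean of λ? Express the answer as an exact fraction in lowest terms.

7/2

Total count: 8 + 5 + 11 + 7 + 6 + 13 = 50.
Total exposure: 6 nights.
By Gamma–Poisson conjugacy, the posterior is Gamma(α + Σx, β + Σt) = Gamma(34 + 50, 18 + 6) = Gamma(84, 24).
Posterior mean = α'/β' = 84/24 = 7/2.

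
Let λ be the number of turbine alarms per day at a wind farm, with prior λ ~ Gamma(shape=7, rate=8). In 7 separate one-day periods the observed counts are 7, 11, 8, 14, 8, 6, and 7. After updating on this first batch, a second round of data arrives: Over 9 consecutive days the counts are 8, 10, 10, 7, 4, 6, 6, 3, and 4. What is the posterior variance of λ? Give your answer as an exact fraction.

Total count: 7 + 11 + 8 + 14 + 8 + 6 + 7 = 61.
Total exposure: 7 days.
After the first batch: Gamma(7 + 61, 8 + 7) = Gamma(68, 15).
Total count: 8 + 10 + 10 + 7 + 4 + 6 + 6 + 3 + 4 = 58.
Total exposure: 9 days.
After the second batch: Gamma(68 + 58, 15 + 9) = Gamma(126, 24).
Posterior variance = α'/β'² = 126/576 = 7/32.

7/32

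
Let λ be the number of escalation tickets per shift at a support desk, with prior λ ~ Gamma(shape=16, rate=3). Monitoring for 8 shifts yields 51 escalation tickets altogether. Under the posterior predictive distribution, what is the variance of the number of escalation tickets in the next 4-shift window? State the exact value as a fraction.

4020/121

Total count 51 over total exposure 8 shifts.
Posterior: α' = 16 + 51 = 67, β' = 3 + 8 = 11.
The posterior predictive for a window of length T is Negative Binomial with variance T·α'·(β'+T)/β'² = 4·67·15/121 = 4020/121.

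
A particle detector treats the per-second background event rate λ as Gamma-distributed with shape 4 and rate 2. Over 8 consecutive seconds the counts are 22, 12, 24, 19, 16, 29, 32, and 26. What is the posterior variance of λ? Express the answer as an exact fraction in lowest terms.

46/25

Total count: 22 + 12 + 24 + 19 + 16 + 29 + 32 + 26 = 180.
Total exposure: 8 seconds.
The Gamma prior is conjugate for the Poisson rate, so λ | data ~ Gamma(4+180, 2+8) = Gamma(184, 10).
Posterior variance = α'/β'² = 184/100 = 46/25.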